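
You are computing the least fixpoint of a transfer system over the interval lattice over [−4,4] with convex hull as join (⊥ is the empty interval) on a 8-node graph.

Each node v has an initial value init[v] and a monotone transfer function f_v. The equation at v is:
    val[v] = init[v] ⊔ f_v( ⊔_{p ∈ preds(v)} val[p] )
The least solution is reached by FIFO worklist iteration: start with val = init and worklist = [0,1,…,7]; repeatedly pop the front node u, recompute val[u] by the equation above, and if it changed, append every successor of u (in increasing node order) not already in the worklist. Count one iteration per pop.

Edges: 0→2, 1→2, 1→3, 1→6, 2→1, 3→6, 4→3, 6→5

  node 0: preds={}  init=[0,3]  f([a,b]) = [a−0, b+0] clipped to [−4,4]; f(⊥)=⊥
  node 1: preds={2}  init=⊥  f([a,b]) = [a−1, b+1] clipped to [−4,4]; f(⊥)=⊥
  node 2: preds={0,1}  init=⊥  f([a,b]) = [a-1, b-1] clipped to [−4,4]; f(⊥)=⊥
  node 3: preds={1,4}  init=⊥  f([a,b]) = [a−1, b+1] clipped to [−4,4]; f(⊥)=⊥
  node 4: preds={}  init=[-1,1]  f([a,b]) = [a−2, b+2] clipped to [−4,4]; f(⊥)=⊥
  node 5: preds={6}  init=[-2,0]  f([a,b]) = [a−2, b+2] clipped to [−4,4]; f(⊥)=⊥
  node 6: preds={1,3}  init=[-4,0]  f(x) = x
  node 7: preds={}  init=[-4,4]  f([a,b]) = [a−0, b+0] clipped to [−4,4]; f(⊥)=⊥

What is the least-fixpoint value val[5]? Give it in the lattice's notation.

[-4,4]

Trace (19 dequeues):
  [1] u=0 | in ⊥ | out [0,3] | ==
  [2] u=1 | in ⊥ | out ⊥ | ==
  [3] u=2 | in [0,3] | out [-1,2] | prev ⊥ | push {1}
  [4] u=3 | in [-1,1] | out [-2,2] | prev ⊥ | push {}
  [5] u=4 | in ⊥ | out [-1,1] | ==
  [6] u=5 | in [-4,0] | out [-4,2] | prev [-2,0] | push {}
  [7] u=6 | in [-2,2] | out [-4,2] | prev [-4,0] | push {5}
  [8] u=7 | in ⊥ | out [-4,4] | ==
  [9] u=1 | in [-1,2] | out [-2,3] | prev ⊥ | push {2,3,6}
  [10] u=5 | in [-4,2] | out [-4,4] | prev [-4,2] | push {}
  [11] u=2 | in [-2,3] | out [-3,2] | prev [-1,2] | push {1}
  [12] u=3 | in [-2,3] | out [-3,4] | prev [-2,2] | push {}
  [13] u=6 | in [-3,4] | out [-4,4] | prev [-4,2] | push {5}
  [14] u=1 | in [-3,2] | out [-4,3] | prev [-2,3] | push {2,3,6}
  [15] u=5 | in [-4,4] | out [-4,4] | ==
  [16] u=2 | in [-4,3] | out [-4,2] | prev [-3,2] | push {1}
  [17] u=3 | in [-4,3] | out [-4,4] | prev [-3,4] | push {}
  [18] u=6 | in [-4,4] | out [-4,4] | ==
  [19] u=1 | in [-4,2] | out [-4,3] | ==

Converged values:
  [0] [0,3]
  [1] [-4,3]
  [2] [-4,2]
  [3] [-4,4]
  [4] [-1,1]
  [5] [-4,4]
  [6] [-4,4]
  [7] [-4,4]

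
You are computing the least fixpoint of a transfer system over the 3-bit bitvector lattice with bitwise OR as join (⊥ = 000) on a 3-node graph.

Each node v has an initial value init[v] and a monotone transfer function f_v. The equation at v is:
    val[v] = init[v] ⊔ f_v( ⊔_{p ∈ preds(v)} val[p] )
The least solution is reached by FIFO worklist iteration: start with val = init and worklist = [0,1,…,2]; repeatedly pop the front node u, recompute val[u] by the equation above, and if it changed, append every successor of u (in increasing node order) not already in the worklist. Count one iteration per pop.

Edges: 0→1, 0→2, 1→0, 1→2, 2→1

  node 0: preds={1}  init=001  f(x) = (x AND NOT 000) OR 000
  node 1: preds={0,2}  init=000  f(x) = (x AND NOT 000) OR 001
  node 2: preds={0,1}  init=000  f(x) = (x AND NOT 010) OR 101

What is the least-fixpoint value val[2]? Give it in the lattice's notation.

Worklist (8 pops):
  #1 pop 0: in=000 → 001 (no change)
  #2 pop 1: in=001 → 001 (was 000); enqueue [0]
  #3 pop 2: in=001 → 101 (was 000); enqueue [1]
  #4 pop 0: in=001 → 001 (no change)
  #5 pop 1: in=101 → 101 (was 001); enqueue [0,2]
  #6 pop 0: in=101 → 101 (was 001); enqueue [1]
  #7 pop 2: in=101 → 101 (no change)
  #8 pop 1: in=101 → 101 (no change)

Fixpoint:
  val[0] = 101
  val[1] = 101
  val[2] = 101

101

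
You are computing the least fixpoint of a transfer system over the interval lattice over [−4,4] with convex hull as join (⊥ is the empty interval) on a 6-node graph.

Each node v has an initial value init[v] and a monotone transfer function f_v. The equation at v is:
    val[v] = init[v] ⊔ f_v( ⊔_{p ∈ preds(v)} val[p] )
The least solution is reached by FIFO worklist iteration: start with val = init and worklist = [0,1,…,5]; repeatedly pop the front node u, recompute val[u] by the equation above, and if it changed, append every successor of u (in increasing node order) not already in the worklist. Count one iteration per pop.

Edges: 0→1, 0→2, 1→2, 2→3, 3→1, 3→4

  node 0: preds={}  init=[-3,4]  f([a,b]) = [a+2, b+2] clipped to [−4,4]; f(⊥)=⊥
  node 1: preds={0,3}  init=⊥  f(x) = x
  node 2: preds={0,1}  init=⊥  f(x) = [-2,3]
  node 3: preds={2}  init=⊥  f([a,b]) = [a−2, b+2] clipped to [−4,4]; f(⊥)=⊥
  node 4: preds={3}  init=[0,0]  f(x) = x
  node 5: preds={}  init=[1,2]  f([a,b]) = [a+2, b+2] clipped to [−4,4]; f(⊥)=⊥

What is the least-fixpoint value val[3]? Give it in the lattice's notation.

[-4,4]

Iteration log — 8 steps:
  step 1. node 0  ⊔preds=⊥  new=[-3,4]  stable
  step 2. node 1  ⊔preds=[-3,4]  new=[-3,4]  old=⊥  +wl: 
  step 3. node 2  ⊔preds=[-3,4]  new=[-2,3]  old=⊥  +wl: 
  step 4. node 3  ⊔preds=[-2,3]  new=[-4,4]  old=⊥  +wl: 1
  step 5. node 4  ⊔preds=[-4,4]  new=[-4,4]  old=[0,0]  +wl: 
  step 6. node 5  ⊔preds=⊥  new=[1,2]  stable
  step 7. node 1  ⊔preds=[-4,4]  new=[-4,4]  old=[-3,4]  +wl: 2
  step 8. node 2  ⊔preds=[-4,4]  new=[-2,3]  stable

Least fixpoint reached:
  node 0: [-3,4]
  node 1: [-4,4]
  node 2: [-2,3]
  node 3: [-4,4]
  node 4: [-4,4]
  node 5: [1,2]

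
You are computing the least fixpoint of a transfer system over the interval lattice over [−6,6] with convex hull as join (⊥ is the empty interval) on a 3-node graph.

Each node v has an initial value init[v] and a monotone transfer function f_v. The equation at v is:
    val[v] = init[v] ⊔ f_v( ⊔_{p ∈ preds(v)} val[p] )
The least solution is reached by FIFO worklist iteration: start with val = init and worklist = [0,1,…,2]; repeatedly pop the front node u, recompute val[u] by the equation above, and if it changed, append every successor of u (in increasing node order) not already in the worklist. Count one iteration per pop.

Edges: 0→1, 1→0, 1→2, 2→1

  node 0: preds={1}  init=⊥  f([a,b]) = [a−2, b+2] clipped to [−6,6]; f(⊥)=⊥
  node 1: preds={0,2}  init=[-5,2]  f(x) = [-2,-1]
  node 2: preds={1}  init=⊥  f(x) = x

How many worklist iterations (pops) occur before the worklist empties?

4

Trace (4 dequeues):
  [1] u=0 | in [-5,2] | out [-6,4] | prev ⊥ | push {}
  [2] u=1 | in [-6,4] | out [-5,2] | ==
  [3] u=2 | in [-5,2] | out [-5,2] | prev ⊥ | push {1}
  [4] u=1 | in [-6,4] | out [-5,2] | ==

Converged values:
  [0] [-6,4]
  [1] [-5,2]
  [2] [-5,2]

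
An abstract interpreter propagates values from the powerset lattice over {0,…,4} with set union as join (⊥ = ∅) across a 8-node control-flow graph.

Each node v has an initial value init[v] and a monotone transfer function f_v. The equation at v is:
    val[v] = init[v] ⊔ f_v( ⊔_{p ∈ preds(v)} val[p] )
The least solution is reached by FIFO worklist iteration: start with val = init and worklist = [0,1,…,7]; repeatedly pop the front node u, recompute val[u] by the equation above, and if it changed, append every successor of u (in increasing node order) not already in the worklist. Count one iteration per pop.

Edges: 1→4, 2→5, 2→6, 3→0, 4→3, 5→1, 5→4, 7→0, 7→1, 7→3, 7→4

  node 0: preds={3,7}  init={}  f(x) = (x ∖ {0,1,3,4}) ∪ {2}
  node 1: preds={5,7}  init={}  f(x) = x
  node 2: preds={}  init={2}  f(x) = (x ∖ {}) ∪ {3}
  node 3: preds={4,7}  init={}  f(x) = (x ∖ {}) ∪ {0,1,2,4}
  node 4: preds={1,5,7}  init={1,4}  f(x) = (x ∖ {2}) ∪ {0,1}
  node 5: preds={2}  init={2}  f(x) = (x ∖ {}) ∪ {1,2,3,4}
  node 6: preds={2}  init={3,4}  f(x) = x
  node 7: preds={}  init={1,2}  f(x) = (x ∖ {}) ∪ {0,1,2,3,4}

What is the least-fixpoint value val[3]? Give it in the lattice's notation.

{0,1,2,3,4}

Iteration log — 14 steps:
  step 1. node 0  ⊔preds={1,2}  new={2}  old={}  +wl: 
  step 2. node 1  ⊔preds={1,2}  new={1,2}  old={}  +wl: 
  step 3. node 2  ⊔preds={}  new={2,3}  old={2}  +wl: 
  step 4. node 3  ⊔preds={1,2,4}  new={0,1,2,4}  old={}  +wl: 0
  step 5. node 4  ⊔preds={1,2}  new={0,1,4}  old={1,4}  +wl: 3
  step 6. node 5  ⊔preds={2,3}  new={1,2,3,4}  old={2}  +wl: 1,4
  step 7. node 6  ⊔preds={2,3}  new={2,3,4}  old={3,4}  +wl: 
  step 8. node 7  ⊔preds={}  new={0,1,2,3,4}  old={1,2}  +wl: 
  step 9. node 0  ⊔preds={0,1,2,3,4}  new={2}  stable
  step 10. node 3  ⊔preds={0,1,2,3,4}  new={0,1,2,3,4}  old={0,1,2,4}  +wl: 0
  step 11. node 1  ⊔preds={0,1,2,3,4}  new={0,1,2,3,4}  old={1,2}  +wl: 
  step 12. node 4  ⊔preds={0,1,2,3,4}  new={0,1,3,4}  old={0,1,4}  +wl: 3
  step 13. node 0  ⊔preds={0,1,2,3,4}  new={2}  stable
  step 14. node 3  ⊔preds={0,1,2,3,4}  new={0,1,2,3,4}  stable

Least fixpoint reached:
  node 0: {2}
  node 1: {0,1,2,3,4}
  node 2: {2,3}
  node 3: {0,1,2,3,4}
  node 4: {0,1,3,4}
  node 5: {1,2,3,4}
  node 6: {2,3,4}
  node 7: {0,1,2,3,4}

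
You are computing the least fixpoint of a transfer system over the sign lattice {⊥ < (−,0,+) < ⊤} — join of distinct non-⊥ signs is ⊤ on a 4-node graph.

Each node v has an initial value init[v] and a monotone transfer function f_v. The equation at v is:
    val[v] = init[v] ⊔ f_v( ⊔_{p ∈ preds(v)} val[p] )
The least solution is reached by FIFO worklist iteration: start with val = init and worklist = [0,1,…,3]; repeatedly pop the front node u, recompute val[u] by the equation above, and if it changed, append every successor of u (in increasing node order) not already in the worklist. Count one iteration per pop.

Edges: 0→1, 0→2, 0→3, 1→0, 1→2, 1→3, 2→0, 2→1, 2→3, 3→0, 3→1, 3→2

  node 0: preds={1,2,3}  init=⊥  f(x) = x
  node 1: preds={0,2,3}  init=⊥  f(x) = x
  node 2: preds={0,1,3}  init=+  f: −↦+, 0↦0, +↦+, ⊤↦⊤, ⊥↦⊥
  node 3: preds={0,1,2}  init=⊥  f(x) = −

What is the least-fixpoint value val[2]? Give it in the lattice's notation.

Worklist (10 pops):
  #1 pop 0: in=+ → + (was ⊥); enqueue []
  #2 pop 1: in=+ → + (was ⊥); enqueue [0]
  #3 pop 2: in=+ → + (no change)
  #4 pop 3: in=+ → − (was ⊥); enqueue [1,2]
  #5 pop 0: in=⊤ → ⊤ (was +); enqueue [3]
  #6 pop 1: in=⊤ → ⊤ (was +); enqueue [0]
  #7 pop 2: in=⊤ → ⊤ (was +); enqueue [1]
  #8 pop 3: in=⊤ → − (no change)
  #9 pop 0: in=⊤ → ⊤ (no change)
  #10 pop 1: in=⊤ → ⊤ (no change)

Fixpoint:
  val[0] = ⊤
  val[1] = ⊤
  val[2] = ⊤
  val[3] = −

⊤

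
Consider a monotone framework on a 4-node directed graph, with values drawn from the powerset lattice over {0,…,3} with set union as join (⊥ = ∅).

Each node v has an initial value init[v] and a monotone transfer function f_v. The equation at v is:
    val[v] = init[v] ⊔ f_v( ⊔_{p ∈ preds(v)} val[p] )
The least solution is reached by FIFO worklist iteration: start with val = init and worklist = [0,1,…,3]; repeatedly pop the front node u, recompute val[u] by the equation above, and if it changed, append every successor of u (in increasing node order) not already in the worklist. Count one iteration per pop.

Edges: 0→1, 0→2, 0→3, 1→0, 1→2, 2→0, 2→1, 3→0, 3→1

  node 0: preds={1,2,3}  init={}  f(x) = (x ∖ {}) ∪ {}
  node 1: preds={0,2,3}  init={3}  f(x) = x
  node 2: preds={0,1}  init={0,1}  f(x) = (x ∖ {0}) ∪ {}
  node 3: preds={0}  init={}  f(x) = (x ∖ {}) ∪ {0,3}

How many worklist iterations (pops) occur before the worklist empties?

6

Trace (6 dequeues):
  [1] u=0 | in {0,1,3} | out {0,1,3} | prev {} | push {}
  [2] u=1 | in {0,1,3} | out {0,1,3} | prev {3} | push {0}
  [3] u=2 | in {0,1,3} | out {0,1,3} | prev {0,1} | push {1}
  [4] u=3 | in {0,1,3} | out {0,1,3} | prev {} | push {}
  [5] u=0 | in {0,1,3} | out {0,1,3} | ==
  [6] u=1 | in {0,1,3} | out {0,1,3} | ==

Converged values:
  [0] {0,1,3}
  [1] {0,1,3}
  [2] {0,1,3}
  [3] {0,1,3}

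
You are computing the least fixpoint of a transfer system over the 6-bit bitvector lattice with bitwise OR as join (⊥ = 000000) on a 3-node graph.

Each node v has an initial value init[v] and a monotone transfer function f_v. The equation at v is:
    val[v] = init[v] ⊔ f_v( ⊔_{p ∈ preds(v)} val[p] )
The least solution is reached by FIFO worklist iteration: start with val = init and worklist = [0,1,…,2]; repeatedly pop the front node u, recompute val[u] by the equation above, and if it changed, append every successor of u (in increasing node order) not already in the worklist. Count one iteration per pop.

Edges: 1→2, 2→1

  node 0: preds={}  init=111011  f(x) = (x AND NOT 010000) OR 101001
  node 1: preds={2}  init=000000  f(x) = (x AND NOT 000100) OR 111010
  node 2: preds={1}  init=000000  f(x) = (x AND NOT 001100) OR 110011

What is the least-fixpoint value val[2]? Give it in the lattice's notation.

110011

Worklist (5 pops):
  #1 pop 0: in=000000 → 111011 (no change)
  #2 pop 1: in=000000 → 111010 (was 000000); enqueue []
  #3 pop 2: in=111010 → 110011 (was 000000); enqueue [1]
  #4 pop 1: in=110011 → 111011 (was 111010); enqueue [2]
  #5 pop 2: in=111011 → 110011 (no change)

Fixpoint:
  val[0] = 111011
  val[1] = 111011
  val[2] = 110011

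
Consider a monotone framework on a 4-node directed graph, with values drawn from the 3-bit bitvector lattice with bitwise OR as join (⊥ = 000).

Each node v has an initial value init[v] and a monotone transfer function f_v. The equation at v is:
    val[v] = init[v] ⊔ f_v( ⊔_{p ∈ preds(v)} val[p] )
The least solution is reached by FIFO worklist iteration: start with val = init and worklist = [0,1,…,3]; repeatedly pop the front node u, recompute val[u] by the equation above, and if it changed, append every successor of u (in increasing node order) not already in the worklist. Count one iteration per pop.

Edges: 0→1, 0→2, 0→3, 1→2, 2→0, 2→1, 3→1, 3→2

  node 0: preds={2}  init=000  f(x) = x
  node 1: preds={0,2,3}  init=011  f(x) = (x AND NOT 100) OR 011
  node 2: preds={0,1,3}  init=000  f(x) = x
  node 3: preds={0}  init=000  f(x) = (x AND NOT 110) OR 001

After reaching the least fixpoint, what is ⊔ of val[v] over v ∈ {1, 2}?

011

Worklist (8 pops):
  #1 pop 0: in=000 → 000 (no change)
  #2 pop 1: in=000 → 011 (no change)
  #3 pop 2: in=011 → 011 (was 000); enqueue [0,1]
  #4 pop 3: in=000 → 001 (was 000); enqueue [2]
  #5 pop 0: in=011 → 011 (was 000); enqueue [3]
  #6 pop 1: in=011 → 011 (no change)
  #7 pop 2: in=011 → 011 (no change)
  #8 pop 3: in=011 → 001 (no change)

Fixpoint:
  val[0] = 011
  val[1] = 011
  val[2] = 011
  val[3] = 001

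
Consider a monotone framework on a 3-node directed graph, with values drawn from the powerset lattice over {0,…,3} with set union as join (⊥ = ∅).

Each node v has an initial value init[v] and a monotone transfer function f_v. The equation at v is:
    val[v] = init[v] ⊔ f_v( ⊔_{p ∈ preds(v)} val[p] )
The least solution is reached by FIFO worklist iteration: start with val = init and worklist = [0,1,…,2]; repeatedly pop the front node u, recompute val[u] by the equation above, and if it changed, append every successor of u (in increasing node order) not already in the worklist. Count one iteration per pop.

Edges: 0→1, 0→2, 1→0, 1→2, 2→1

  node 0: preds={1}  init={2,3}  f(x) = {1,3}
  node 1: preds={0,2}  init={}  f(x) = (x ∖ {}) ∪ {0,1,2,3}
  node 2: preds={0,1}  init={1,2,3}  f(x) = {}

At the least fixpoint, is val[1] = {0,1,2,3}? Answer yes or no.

Iteration log — 4 steps:
  step 1. node 0  ⊔preds={}  new={1,2,3}  old={2,3}  +wl: 
  step 2. node 1  ⊔preds={1,2,3}  new={0,1,2,3}  old={}  +wl: 0
  step 3. node 2  ⊔preds={0,1,2,3}  new={1,2,3}  stable
  step 4. node 0  ⊔preds={0,1,2,3}  new={1,2,3}  stable

Least fixpoint reached:
  node 0: {1,2,3}
  node 1: {0,1,2,3}
  node 2: {1,2,3}

yes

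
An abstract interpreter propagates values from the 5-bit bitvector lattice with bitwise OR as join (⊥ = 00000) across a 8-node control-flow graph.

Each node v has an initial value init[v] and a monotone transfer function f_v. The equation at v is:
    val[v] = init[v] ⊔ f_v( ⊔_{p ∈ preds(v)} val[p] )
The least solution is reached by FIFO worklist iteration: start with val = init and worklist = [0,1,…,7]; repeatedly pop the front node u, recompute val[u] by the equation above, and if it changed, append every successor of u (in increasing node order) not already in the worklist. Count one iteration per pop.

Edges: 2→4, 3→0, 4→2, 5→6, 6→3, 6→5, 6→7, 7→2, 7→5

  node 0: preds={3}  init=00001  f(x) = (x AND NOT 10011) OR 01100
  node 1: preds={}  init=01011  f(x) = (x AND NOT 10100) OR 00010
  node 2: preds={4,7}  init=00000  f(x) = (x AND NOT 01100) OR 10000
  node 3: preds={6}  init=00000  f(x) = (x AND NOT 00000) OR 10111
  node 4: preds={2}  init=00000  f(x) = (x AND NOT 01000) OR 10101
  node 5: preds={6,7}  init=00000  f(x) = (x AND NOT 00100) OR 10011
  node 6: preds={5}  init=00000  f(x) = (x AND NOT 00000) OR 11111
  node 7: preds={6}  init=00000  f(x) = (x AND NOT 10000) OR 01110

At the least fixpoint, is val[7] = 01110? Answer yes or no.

Iteration log — 16 steps:
  step 1. node 0  ⊔preds=00000  new=01101  old=00001  +wl: 
  step 2. node 1  ⊔preds=00000  new=01011  stable
  step 3. node 2  ⊔preds=00000  new=10000  old=00000  +wl: 
  step 4. node 3  ⊔preds=00000  new=10111  old=00000  +wl: 0
  step 5. node 4  ⊔preds=10000  new=10101  old=00000  +wl: 2
  step 6. node 5  ⊔preds=00000  new=10011  old=00000  +wl: 
  step 7. node 6  ⊔preds=10011  new=11111  old=00000  +wl: 3,5
  step 8. node 7  ⊔preds=11111  new=01111  old=00000  +wl: 
  step 9. node 0  ⊔preds=10111  new=01101  stable
  step 10. node 2  ⊔preds=11111  new=10011  old=10000  +wl: 4
  step 11. node 3  ⊔preds=11111  new=11111  old=10111  +wl: 0
  step 12. node 5  ⊔preds=11111  new=11011  old=10011  +wl: 6
  step 13. node 4  ⊔preds=10011  new=10111  old=10101  +wl: 2
  step 14. node 0  ⊔preds=11111  new=01101  stable
  step 15. node 6  ⊔preds=11011  new=11111  stable
  step 16. node 2  ⊔preds=11111  new=10011  stable

Least fixpoint reached:
  node 0: 01101
  node 1: 01011
  node 2: 10011
  node 3: 11111
  node 4: 10111
  node 5: 11011
  node 6: 11111
  node 7: 01111

no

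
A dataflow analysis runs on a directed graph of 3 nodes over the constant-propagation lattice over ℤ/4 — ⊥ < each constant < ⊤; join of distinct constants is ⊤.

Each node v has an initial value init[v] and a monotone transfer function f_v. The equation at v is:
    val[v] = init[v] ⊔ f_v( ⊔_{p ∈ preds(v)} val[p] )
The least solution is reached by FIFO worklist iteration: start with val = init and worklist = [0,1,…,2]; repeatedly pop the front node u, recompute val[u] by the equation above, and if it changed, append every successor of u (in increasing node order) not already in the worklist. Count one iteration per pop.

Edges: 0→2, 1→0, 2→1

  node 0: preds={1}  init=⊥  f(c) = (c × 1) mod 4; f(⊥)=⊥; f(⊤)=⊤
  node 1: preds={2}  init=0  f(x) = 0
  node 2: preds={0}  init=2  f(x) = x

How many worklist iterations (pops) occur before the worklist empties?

4

Worklist (4 pops):
  #1 pop 0: in=0 → 0 (was ⊥); enqueue []
  #2 pop 1: in=2 → 0 (no change)
  #3 pop 2: in=0 → ⊤ (was 2); enqueue [1]
  #4 pop 1: in=⊤ → 0 (no change)

Fixpoint:
  val[0] = 0
  val[1] = 0
  val[2] = ⊤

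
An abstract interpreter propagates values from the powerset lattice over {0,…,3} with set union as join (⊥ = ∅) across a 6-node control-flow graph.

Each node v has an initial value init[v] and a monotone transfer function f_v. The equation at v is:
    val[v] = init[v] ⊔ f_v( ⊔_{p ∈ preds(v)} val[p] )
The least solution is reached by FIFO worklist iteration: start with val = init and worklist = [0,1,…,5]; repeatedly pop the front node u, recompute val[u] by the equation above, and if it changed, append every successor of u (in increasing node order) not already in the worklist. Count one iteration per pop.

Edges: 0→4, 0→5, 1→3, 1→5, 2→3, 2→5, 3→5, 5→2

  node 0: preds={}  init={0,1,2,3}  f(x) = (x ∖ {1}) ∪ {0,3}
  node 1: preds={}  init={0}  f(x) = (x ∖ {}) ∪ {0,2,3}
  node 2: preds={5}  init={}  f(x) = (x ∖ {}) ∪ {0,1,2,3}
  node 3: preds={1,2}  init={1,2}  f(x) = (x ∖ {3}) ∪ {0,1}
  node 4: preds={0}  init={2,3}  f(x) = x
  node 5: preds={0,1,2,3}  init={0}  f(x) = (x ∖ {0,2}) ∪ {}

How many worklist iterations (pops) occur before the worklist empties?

7

Trace (7 dequeues):
  [1] u=0 | in {} | out {0,1,2,3} | ==
  [2] u=1 | in {} | out {0,2,3} | prev {0} | push {}
  [3] u=2 | in {0} | out {0,1,2,3} | prev {} | push {}
  [4] u=3 | in {0,1,2,3} | out {0,1,2} | prev {1,2} | push {}
  [5] u=4 | in {0,1,2,3} | out {0,1,2,3} | prev {2,3} | push {}
  [6] u=5 | in {0,1,2,3} | out {0,1,3} | prev {0} | push {2}
  [7] u=2 | in {0,1,3} | out {0,1,2,3} | ==

Converged values:
  [0] {0,1,2,3}
  [1] {0,2,3}
  [2] {0,1,2,3}
  [3] {0,1,2}
  [4] {0,1,2,3}
  [5] {0,1,3}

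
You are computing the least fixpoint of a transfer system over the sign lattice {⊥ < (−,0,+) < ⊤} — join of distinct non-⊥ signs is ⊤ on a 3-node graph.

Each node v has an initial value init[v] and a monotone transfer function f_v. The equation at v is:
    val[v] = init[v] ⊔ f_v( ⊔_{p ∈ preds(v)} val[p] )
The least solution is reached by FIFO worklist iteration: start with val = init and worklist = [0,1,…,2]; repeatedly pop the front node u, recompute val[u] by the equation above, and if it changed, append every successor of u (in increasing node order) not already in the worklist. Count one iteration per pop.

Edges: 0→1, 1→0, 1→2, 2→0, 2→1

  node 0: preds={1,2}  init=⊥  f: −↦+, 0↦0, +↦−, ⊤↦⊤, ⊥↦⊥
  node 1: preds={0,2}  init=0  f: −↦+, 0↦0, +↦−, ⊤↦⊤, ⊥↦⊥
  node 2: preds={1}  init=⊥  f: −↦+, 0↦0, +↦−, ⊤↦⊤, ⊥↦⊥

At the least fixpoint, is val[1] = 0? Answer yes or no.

yes

Worklist (5 pops):
  #1 pop 0: in=0 → 0 (was ⊥); enqueue []
  #2 pop 1: in=0 → 0 (no change)
  #3 pop 2: in=0 → 0 (was ⊥); enqueue [0,1]
  #4 pop 0: in=0 → 0 (no change)
  #5 pop 1: in=0 → 0 (no change)

Fixpoint:
  val[0] = 0
  val[1] = 0
  val[2] = 0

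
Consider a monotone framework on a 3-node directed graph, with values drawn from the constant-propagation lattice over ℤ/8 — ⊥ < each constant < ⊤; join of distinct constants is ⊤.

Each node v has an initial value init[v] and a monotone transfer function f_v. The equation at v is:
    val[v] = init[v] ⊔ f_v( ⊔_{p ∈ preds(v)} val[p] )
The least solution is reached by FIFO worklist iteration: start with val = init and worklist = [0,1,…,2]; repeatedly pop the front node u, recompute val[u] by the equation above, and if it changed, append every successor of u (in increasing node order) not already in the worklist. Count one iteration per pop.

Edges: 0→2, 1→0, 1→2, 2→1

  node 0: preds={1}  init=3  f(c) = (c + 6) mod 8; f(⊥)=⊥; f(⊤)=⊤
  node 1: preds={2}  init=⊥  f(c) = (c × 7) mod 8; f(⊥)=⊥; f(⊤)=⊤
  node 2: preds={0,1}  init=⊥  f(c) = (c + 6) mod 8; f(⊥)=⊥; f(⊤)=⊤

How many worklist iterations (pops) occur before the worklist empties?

9

Iteration log — 9 steps:
  step 1. node 0  ⊔preds=⊥  new=3  stable
  step 2. node 1  ⊔preds=⊥  new=⊥  stable
  step 3. node 2  ⊔preds=3  new=1  old=⊥  +wl: 1
  step 4. node 1  ⊔preds=1  new=7  old=⊥  +wl: 0,2
  step 5. node 0  ⊔preds=7  new=⊤  old=3  +wl: 
  step 6. node 2  ⊔preds=⊤  new=⊤  old=1  +wl: 1
  step 7. node 1  ⊔preds=⊤  new=⊤  old=7  +wl: 0,2
  step 8. node 0  ⊔preds=⊤  new=⊤  stable
  step 9. node 2  ⊔preds=⊤  new=⊤  stable

Least fixpoint reached:
  node 0: ⊤
  node 1: ⊤
  node 2: ⊤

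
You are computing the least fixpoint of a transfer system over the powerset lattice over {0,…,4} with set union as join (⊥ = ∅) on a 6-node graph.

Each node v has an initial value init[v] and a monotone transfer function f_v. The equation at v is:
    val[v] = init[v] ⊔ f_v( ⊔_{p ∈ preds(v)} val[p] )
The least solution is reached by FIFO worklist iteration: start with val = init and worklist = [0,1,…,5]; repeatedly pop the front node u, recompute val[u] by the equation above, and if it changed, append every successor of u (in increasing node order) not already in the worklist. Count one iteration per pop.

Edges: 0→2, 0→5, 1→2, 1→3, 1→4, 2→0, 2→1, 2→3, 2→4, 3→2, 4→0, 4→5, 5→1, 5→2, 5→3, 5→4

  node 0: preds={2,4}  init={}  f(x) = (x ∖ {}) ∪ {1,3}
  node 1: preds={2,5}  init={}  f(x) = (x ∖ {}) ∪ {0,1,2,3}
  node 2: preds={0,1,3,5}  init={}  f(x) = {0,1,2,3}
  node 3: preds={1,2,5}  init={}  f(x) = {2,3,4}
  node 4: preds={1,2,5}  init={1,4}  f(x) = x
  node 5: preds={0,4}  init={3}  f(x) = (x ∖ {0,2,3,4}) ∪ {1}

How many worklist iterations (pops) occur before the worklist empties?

Trace (12 dequeues):
  [1] u=0 | in {1,4} | out {1,3,4} | prev {} | push {}
  [2] u=1 | in {3} | out {0,1,2,3} | prev {} | push {}
  [3] u=2 | in {0,1,2,3,4} | out {0,1,2,3} | prev {} | push {0,1}
  [4] u=3 | in {0,1,2,3} | out {2,3,4} | prev {} | push {2}
  [5] u=4 | in {0,1,2,3} | out {0,1,2,3,4} | prev {1,4} | push {}
  [6] u=5 | in {0,1,2,3,4} | out {1,3} | prev {3} | push {3,4}
  [7] u=0 | in {0,1,2,3,4} | out {0,1,2,3,4} | prev {1,3,4} | push {5}
  [8] u=1 | in {0,1,2,3} | out {0,1,2,3} | ==
  [9] u=2 | in {0,1,2,3,4} | out {0,1,2,3} | ==
  [10] u=3 | in {0,1,2,3} | out {2,3,4} | ==
  [11] u=4 | in {0,1,2,3} | out {0,1,2,3,4} | ==
  [12] u=5 | in {0,1,2,3,4} | out {1,3} | ==

Converged values:
  [0] {0,1,2,3,4}
  [1] {0,1,2,3}
  [2] {0,1,2,3}
  [3] {2,3,4}
  [4] {0,1,2,3,4}
  [5] {1,3}

12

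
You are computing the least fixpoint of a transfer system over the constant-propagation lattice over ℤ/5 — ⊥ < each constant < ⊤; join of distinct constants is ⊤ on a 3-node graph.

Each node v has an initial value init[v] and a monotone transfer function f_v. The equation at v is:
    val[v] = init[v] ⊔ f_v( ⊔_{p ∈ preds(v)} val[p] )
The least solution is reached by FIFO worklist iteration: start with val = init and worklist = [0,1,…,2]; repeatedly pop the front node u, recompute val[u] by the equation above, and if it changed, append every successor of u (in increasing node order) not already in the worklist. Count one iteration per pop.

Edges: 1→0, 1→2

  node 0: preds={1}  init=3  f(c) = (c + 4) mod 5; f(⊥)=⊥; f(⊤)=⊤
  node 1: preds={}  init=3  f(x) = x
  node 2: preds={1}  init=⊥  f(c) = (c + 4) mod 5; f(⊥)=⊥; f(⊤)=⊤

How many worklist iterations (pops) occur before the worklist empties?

Worklist (3 pops):
  #1 pop 0: in=3 → ⊤ (was 3); enqueue []
  #2 pop 1: in=⊥ → 3 (no change)
  #3 pop 2: in=3 → 2 (was ⊥); enqueue []

Fixpoint:
  val[0] = ⊤
  val[1] = 3
  val[2] = 2

3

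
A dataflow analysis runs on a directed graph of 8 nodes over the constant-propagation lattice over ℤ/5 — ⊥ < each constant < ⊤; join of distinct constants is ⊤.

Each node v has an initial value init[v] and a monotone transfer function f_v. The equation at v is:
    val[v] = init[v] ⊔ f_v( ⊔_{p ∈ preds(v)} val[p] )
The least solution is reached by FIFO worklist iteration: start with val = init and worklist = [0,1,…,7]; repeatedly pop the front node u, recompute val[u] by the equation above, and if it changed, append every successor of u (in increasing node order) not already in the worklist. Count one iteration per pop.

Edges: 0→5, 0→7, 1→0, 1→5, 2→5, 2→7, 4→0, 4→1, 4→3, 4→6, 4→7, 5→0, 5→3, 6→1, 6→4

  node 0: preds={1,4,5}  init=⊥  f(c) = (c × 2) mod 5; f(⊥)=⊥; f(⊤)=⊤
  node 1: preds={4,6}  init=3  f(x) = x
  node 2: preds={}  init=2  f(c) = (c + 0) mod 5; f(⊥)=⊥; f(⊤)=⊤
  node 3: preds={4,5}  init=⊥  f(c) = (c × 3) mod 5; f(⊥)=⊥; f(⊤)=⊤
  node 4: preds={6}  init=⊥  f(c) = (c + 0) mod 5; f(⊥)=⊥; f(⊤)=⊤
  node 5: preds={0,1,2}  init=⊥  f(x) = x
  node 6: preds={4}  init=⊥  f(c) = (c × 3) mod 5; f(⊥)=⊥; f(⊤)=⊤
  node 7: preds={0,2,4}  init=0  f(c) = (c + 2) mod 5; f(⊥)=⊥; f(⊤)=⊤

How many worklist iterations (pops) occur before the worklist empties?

Iteration log — 12 steps:
  step 1. node 0  ⊔preds=3  new=1  old=⊥  +wl: 
  step 2. node 1  ⊔preds=⊥  new=3  stable
  step 3. node 2  ⊔preds=⊥  new=2  stable
  step 4. node 3  ⊔preds=⊥  new=⊥  stable
  step 5. node 4  ⊔preds=⊥  new=⊥  stable
  step 6. node 5  ⊔preds=⊤  new=⊤  old=⊥  +wl: 0,3
  step 7. node 6  ⊔preds=⊥  new=⊥  stable
  step 8. node 7  ⊔preds=⊤  new=⊤  old=0  +wl: 
  step 9. node 0  ⊔preds=⊤  new=⊤  old=1  +wl: 5,7
  step 10. node 3  ⊔preds=⊤  new=⊤  old=⊥  +wl: 
  step 11. node 5  ⊔preds=⊤  new=⊤  stable
  step 12. node 7  ⊔preds=⊤  new=⊤  stable

Least fixpoint reached:
  node 0: ⊤
  node 1: 3
  node 2: 2
  node 3: ⊤
  node 4: ⊥
  node 5: ⊤
  node 6: ⊥
  node 7: ⊤

12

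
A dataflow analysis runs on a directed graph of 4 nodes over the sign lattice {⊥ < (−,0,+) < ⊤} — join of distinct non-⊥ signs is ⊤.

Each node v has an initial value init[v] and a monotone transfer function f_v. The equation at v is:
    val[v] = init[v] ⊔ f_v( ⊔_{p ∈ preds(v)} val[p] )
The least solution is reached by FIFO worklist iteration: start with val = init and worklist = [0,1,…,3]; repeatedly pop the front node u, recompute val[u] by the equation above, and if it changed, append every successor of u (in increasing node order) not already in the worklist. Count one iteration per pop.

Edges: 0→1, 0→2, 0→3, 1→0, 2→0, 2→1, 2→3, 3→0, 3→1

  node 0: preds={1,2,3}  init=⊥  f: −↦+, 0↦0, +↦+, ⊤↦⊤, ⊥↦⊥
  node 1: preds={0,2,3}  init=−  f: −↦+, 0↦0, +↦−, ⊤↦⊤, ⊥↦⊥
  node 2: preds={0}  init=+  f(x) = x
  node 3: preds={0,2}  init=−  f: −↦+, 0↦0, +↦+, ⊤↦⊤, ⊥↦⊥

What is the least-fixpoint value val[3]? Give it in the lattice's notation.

⊤

Trace (6 dequeues):
  [1] u=0 | in ⊤ | out ⊤ | prev ⊥ | push {}
  [2] u=1 | in ⊤ | out ⊤ | prev − | push {0}
  [3] u=2 | in ⊤ | out ⊤ | prev + | push {1}
  [4] u=3 | in ⊤ | out ⊤ | prev − | push {}
  [5] u=0 | in ⊤ | out ⊤ | ==
  [6] u=1 | in ⊤ | out ⊤ | ==

Converged values:
  [0] ⊤
  [1] ⊤
  [2] ⊤
  [3] ⊤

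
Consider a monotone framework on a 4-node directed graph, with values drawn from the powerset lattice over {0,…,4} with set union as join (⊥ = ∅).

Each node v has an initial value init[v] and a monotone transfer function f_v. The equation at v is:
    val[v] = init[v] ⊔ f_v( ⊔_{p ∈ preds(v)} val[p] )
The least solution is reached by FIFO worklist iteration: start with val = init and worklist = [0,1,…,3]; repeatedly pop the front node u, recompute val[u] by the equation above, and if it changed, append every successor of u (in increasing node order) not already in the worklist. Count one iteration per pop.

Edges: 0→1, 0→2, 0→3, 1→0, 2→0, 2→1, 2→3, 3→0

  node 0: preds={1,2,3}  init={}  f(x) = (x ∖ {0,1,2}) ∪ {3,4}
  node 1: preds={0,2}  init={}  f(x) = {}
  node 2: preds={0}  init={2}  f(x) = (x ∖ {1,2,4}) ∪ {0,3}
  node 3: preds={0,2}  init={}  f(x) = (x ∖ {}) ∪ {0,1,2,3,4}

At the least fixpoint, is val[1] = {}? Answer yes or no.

Trace (6 dequeues):
  [1] u=0 | in {2} | out {3,4} | prev {} | push {}
  [2] u=1 | in {2,3,4} | out {} | ==
  [3] u=2 | in {3,4} | out {0,2,3} | prev {2} | push {0,1}
  [4] u=3 | in {0,2,3,4} | out {0,1,2,3,4} | prev {} | push {}
  [5] u=0 | in {0,1,2,3,4} | out {3,4} | ==
  [6] u=1 | in {0,2,3,4} | out {} | ==

Converged values:
  [0] {3,4}
  [1] {}
  [2] {0,2,3}
  [3] {0,1,2,3,4}

yes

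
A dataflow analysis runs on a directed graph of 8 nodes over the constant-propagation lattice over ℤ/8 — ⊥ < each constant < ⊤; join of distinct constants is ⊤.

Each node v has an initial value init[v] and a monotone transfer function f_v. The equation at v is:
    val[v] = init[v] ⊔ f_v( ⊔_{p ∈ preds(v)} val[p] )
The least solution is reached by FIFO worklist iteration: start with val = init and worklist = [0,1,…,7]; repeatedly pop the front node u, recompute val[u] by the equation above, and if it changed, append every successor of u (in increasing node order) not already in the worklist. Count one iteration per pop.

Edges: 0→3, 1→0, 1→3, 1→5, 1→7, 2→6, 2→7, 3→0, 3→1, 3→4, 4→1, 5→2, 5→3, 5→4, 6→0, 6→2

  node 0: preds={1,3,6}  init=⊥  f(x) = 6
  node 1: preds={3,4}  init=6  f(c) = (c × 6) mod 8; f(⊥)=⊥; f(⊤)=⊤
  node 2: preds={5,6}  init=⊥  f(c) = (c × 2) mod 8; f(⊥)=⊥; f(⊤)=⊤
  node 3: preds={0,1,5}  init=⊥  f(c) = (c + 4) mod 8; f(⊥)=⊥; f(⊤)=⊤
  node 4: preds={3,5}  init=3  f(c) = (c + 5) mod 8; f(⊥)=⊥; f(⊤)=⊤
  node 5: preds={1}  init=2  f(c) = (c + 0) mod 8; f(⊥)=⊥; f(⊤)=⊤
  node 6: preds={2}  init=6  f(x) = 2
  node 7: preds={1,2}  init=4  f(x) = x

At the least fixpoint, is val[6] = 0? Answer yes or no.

no

Iteration log — 13 steps:
  step 1. node 0  ⊔preds=6  new=6  old=⊥  +wl: 
  step 2. node 1  ⊔preds=3  new=⊤  old=6  +wl: 0
  step 3. node 2  ⊔preds=⊤  new=⊤  old=⊥  +wl: 
  step 4. node 3  ⊔preds=⊤  new=⊤  old=⊥  +wl: 1
  step 5. node 4  ⊔preds=⊤  new=⊤  old=3  +wl: 
  step 6. node 5  ⊔preds=⊤  new=⊤  old=2  +wl: 2,3,4
  step 7. node 6  ⊔preds=⊤  new=⊤  old=6  +wl: 
  step 8. node 7  ⊔preds=⊤  new=⊤  old=4  +wl: 
  step 9. node 0  ⊔preds=⊤  new=6  stable
  step 10. node 1  ⊔preds=⊤  new=⊤  stable
  step 11. node 2  ⊔preds=⊤  new=⊤  stable
  step 12. node 3  ⊔preds=⊤  new=⊤  stable
  step 13. node 4  ⊔preds=⊤  new=⊤  stable

Least fixpoint reached:
  node 0: 6
  node 1: ⊤
  node 2: ⊤
  node 3: ⊤
  node 4: ⊤
  node 5: ⊤
  node 6: ⊤
  node 7: ⊤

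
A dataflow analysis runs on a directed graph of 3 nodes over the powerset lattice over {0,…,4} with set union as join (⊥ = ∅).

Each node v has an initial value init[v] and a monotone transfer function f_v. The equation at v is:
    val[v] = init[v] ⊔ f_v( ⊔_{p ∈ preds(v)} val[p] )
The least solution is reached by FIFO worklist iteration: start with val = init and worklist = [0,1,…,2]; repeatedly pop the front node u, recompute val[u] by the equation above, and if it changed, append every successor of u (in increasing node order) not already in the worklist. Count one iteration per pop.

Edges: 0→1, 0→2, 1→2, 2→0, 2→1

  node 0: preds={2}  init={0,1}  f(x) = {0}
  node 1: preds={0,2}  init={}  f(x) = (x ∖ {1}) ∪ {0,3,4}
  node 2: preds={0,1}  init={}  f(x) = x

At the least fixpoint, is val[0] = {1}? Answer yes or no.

no

Worklist (5 pops):
  #1 pop 0: in={} → {0,1} (no change)
  #2 pop 1: in={0,1} → {0,3,4} (was {}); enqueue []
  #3 pop 2: in={0,1,3,4} → {0,1,3,4} (was {}); enqueue [0,1]
  #4 pop 0: in={0,1,3,4} → {0,1} (no change)
  #5 pop 1: in={0,1,3,4} → {0,3,4} (no change)

Fixpoint:
  val[0] = {0,1}
  val[1] = {0,3,4}
  val[2] = {0,1,3,4}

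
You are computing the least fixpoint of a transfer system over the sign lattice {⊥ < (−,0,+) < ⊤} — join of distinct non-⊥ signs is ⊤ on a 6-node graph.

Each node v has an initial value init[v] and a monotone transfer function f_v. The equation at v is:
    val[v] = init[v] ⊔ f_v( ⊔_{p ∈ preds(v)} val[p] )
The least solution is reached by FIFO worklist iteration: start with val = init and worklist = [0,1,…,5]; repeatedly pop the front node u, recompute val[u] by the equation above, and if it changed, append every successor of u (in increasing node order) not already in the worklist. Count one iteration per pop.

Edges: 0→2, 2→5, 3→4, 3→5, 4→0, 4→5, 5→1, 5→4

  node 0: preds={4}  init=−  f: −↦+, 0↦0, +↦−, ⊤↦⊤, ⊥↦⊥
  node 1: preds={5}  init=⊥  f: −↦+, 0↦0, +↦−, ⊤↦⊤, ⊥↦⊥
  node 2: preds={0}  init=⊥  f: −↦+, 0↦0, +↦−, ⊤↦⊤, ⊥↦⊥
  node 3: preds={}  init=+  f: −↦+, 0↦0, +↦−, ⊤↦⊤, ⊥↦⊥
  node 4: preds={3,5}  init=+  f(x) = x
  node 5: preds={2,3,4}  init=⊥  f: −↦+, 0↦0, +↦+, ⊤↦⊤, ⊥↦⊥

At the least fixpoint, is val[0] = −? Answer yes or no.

Trace (8 dequeues):
  [1] u=0 | in + | out − | ==
  [2] u=1 | in ⊥ | out ⊥ | ==
  [3] u=2 | in − | out + | prev ⊥ | push {}
  [4] u=3 | in ⊥ | out + | ==
  [5] u=4 | in + | out + | ==
  [6] u=5 | in + | out + | prev ⊥ | push {1,4}
  [7] u=1 | in + | out − | prev ⊥ | push {}
  [8] u=4 | in + | out + | ==

Converged values:
  [0] −
  [1] −
  [2] +
  [3] +
  [4] +
  [5] +

yes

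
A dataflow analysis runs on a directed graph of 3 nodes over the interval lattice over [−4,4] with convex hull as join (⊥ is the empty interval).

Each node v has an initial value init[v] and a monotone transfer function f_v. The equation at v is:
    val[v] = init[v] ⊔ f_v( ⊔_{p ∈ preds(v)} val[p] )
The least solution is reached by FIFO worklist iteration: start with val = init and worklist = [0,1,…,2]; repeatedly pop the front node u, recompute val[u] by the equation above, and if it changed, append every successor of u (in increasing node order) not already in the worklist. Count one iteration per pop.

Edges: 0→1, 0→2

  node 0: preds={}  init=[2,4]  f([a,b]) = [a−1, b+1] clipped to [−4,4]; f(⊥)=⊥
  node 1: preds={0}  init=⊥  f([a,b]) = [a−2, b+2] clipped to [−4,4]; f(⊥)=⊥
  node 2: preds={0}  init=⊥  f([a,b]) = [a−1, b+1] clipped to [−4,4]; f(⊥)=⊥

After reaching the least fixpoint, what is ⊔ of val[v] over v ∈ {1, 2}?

[0,4]

Iteration log — 3 steps:
  step 1. node 0  ⊔preds=⊥  new=[2,4]  stable
  step 2. node 1  ⊔preds=[2,4]  new=[0,4]  old=⊥  +wl: 
  step 3. node 2  ⊔preds=[2,4]  new=[1,4]  old=⊥  +wl: 

Least fixpoint reached:
  node 0: [2,4]
  node 1: [0,4]
  node 2: [1,4]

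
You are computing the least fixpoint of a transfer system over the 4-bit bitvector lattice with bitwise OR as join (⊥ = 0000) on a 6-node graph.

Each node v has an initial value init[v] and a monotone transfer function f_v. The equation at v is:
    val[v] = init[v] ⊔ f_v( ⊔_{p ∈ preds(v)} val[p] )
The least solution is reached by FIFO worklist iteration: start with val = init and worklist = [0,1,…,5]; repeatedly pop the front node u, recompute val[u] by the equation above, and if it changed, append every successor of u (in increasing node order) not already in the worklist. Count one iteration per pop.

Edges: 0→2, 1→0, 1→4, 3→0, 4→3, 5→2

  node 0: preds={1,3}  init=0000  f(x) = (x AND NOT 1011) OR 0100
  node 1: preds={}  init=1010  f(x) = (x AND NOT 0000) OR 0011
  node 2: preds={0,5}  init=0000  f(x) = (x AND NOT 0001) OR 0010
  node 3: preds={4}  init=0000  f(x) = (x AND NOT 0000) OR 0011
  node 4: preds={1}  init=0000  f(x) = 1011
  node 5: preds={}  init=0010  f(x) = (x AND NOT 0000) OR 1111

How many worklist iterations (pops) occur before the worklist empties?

10

Iteration log — 10 steps:
  step 1. node 0  ⊔preds=1010  new=0100  old=0000  +wl: 
  step 2. node 1  ⊔preds=0000  new=1011  old=1010  +wl: 0
  step 3. node 2  ⊔preds=0110  new=0110  old=0000  +wl: 
  step 4. node 3  ⊔preds=0000  new=0011  old=0000  +wl: 
  step 5. node 4  ⊔preds=1011  new=1011  old=0000  +wl: 3
  step 6. node 5  ⊔preds=0000  new=1111  old=0010  +wl: 2
  step 7. node 0  ⊔preds=1011  new=0100  stable
  step 8. node 3  ⊔preds=1011  new=1011  old=0011  +wl: 0
  step 9. node 2  ⊔preds=1111  new=1110  old=0110  +wl: 
  step 10. node 0  ⊔preds=1011  new=0100  stable

Least fixpoint reached:
  node 0: 0100
  node 1: 1011
  node 2: 1110
  node 3: 1011
  node 4: 1011
  node 5: 1111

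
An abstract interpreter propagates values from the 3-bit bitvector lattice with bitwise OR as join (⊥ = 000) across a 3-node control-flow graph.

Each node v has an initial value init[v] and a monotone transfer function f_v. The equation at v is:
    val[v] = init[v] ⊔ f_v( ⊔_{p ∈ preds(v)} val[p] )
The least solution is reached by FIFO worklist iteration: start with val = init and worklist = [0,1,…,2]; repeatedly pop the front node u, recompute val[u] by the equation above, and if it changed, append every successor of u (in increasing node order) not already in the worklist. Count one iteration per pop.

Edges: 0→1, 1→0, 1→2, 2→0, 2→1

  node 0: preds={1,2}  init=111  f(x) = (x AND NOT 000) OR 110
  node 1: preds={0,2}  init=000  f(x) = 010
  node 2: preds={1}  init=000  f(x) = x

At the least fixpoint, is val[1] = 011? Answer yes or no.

Trace (5 dequeues):
  [1] u=0 | in 000 | out 111 | ==
  [2] u=1 | in 111 | out 010 | prev 000 | push {0}
  [3] u=2 | in 010 | out 010 | prev 000 | push {1}
  [4] u=0 | in 010 | out 111 | ==
  [5] u=1 | in 111 | out 010 | ==

Converged values:
  [0] 111
  [1] 010
  [2] 010

no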